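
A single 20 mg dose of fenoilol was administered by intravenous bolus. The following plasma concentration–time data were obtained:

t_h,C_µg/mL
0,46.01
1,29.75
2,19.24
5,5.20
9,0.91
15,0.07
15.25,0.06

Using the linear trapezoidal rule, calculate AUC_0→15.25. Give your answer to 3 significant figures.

Trapezoidal AUC_0→15.25:
  [0→1]: (46.01+29.75)/2 × 1 = 37.88
  [1→2]: (29.75+19.24)/2 × 1 = 24.495
  [2→5]: (19.24+5.20)/2 × 3 = 36.66
  [5→9]: (5.20+0.91)/2 × 4 = 12.22
  [9→15]: (0.91+0.07)/2 × 6 = 2.94
  [15→15.25]: (0.07+0.06)/2 × 0.25 = 0.01625
  Sum = 114.21125 µg/mL·h

AUC = 114 µg/mL·h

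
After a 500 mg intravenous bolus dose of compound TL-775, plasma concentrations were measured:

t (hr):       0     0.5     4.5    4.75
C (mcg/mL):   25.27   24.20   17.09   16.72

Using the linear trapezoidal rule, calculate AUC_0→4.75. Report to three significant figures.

AUC = 99.2 mcg/mL·hr

Trapezoidal AUC_0→4.75:
  [0→0.5]: (25.27+24.20)/2 × 0.5 = 12.3675
  [0.5→4.5]: (24.20+17.09)/2 × 4 = 82.58
  [4.5→4.75]: (17.09+16.72)/2 × 0.25 = 4.22625
  Sum = 99.17375 mcg/mL·hr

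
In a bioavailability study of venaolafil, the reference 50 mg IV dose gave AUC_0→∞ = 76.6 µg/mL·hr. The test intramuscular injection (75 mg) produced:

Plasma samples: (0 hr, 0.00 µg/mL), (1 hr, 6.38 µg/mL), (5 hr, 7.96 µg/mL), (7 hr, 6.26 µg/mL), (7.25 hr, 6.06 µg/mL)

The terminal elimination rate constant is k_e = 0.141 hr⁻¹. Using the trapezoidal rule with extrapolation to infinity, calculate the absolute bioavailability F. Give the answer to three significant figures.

F = 0.789

Trapezoidal AUC_0→7.25 (intramuscular injection):
  [0→1]: (0.00+6.38)/2 × 1 = 3.19
  [1→5]: (6.38+7.96)/2 × 4 = 28.68
  [5→7]: (7.96+6.26)/2 × 2 = 14.22
  [7→7.25]: (6.26+6.06)/2 × 0.25 = 1.54
  Sum = 47.63 µg/mL·hr
Tail: C_last/k_e = 6.06/0.141 = 42.979
AUC_0→∞ (intramuscular injection) = 47.63 + 42.979 = 90.609 µg/mL·hr
F = (AUC_ev/D_ev)/(AUC_iv/D_iv) = (90.609/75)/(76.6/50) = 1.20812/1.532 = 0.7886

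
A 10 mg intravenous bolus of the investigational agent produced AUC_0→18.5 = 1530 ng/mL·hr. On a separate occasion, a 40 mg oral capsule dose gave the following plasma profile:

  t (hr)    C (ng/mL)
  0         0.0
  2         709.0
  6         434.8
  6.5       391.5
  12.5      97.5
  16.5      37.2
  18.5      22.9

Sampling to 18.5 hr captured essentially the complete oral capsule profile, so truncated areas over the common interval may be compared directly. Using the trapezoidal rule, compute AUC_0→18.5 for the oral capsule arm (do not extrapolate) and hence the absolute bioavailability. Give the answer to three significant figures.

F = 0.817

Trapezoidal AUC_0→18.5 (oral capsule):
  [0→2]: (0.0+709.0)/2 × 2 = 709.0
  [2→6]: (709.0+434.8)/2 × 4 = 2287.6
  [6→6.5]: (434.8+391.5)/2 × 0.5 = 206.575
  [6.5→12.5]: (391.5+97.5)/2 × 6 = 1467.0
  [12.5→16.5]: (97.5+37.2)/2 × 4 = 269.4
  [16.5→18.5]: (37.2+22.9)/2 × 2 = 60.1
  Sum = 4999.675 ng/mL·hr
F = (AUC_ev/D_ev)/(AUC_iv/D_iv) = (4999.675/40)/(1530/10) = 124.992/153 = 0.8169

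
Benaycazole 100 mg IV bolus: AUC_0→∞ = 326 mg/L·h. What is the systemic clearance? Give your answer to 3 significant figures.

CL = Dose_iv / AUC_0→∞
   = 100 / 326 = 0.306748 L/h

CL = 0.307 L/h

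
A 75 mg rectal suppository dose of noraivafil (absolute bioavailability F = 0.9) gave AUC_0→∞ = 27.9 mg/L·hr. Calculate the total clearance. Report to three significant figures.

CL = F × Dose / AUC_0→∞
   = 0.9 × 75 / 27.9 = 2.41935 L/hr

CL = 2.42 L/hr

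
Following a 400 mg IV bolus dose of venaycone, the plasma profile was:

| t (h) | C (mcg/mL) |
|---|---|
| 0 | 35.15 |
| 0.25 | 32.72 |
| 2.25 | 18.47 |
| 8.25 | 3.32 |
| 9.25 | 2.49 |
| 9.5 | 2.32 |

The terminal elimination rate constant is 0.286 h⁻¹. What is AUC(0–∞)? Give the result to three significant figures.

AUC = 137 mcg/mL·h

Trapezoidal AUC_0→9.5:
  [0→0.25]: (35.15+32.72)/2 × 0.25 = 8.48375
  [0.25→2.25]: (32.72+18.47)/2 × 2 = 51.19
  [2.25→8.25]: (18.47+3.32)/2 × 6 = 65.37
  [8.25→9.25]: (3.32+2.49)/2 × 1 = 2.905
  [9.25→9.5]: (2.49+2.32)/2 × 0.25 = 0.60125
  Sum = 128.55 mcg/mL·h
Extrapolated tail: C_last / k_e = 2.32 / 0.286 = 8.112
AUC_0→∞ = 128.55 + 8.112 = 136.662 mcg/mL·h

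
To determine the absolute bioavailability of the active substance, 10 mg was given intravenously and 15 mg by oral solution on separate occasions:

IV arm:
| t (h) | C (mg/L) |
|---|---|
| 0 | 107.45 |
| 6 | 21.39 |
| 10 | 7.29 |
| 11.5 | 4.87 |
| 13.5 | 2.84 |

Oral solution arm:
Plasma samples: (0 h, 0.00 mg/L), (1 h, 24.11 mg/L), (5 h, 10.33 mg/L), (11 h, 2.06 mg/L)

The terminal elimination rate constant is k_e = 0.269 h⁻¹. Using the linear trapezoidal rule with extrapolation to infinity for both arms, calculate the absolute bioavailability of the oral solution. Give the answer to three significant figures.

F = 0.178

Trapezoidal AUC_0→13.5 (IV):
  [0→6]: (107.45+21.39)/2 × 6 = 386.52
  [6→10]: (21.39+7.29)/2 × 4 = 57.36
  [10→11.5]: (7.29+4.87)/2 × 1.5 = 9.12
  [11.5→13.5]: (4.87+2.84)/2 × 2 = 7.71
  Sum = 460.71 mg/L·h
IV tail: 2.84/0.269 = 10.558; AUC_iv,0→∞ = 460.71 + 10.558 = 471.268 mg/L·h
Trapezoidal AUC_0→11 (oral solution):
  [0→1]: (0.00+24.11)/2 × 1 = 12.055
  [1→5]: (24.11+10.33)/2 × 4 = 68.88
  [5→11]: (10.33+2.06)/2 × 6 = 37.17
  Sum = 118.105 mg/L·h
oral solution tail: 2.06/0.269 = 7.658; AUC_ev,0→∞ = 118.105 + 7.658 = 125.763 mg/L·h
F = (AUC_ev/D_ev)/(AUC_iv/D_iv) = (125.763/15)/(471.268/10) = 8.3842/47.1268 = 0.1779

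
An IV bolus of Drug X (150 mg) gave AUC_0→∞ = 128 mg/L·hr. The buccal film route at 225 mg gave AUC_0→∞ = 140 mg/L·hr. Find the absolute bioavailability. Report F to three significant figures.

F = (AUC_ev / D_ev) / (AUC_iv / D_iv)
  = (140/225) / (128/150)
  = 0.622222 / 0.853333 = 0.7292

F = 0.729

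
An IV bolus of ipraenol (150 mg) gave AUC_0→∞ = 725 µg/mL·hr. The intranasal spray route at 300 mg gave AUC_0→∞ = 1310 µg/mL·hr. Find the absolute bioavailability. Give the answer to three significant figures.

F = (AUC_ev / D_ev) / (AUC_iv / D_iv)
  = (1310/300) / (725/150)
  = 4.36667 / 4.83333 = 0.9034

F = 0.903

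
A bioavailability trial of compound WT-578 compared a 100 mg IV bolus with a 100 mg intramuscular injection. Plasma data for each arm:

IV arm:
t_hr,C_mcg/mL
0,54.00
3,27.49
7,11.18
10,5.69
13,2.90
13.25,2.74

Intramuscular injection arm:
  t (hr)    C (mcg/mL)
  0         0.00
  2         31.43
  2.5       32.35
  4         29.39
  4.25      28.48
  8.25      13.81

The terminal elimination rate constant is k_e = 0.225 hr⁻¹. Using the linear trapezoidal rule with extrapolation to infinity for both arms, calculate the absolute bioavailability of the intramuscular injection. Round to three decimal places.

Trapezoidal AUC_0→13.25 (IV):
  [0→3]: (54.00+27.49)/2 × 3 = 122.235
  [3→7]: (27.49+11.18)/2 × 4 = 77.34
  [7→10]: (11.18+5.69)/2 × 3 = 25.305
  [10→13]: (5.69+2.90)/2 × 3 = 12.885
  [13→13.25]: (2.90+2.74)/2 × 0.25 = 0.705
  Sum = 238.47 mcg/mL·hr
IV tail: 2.74/0.225 = 12.178; AUC_iv,0→∞ = 238.47 + 12.178 = 250.648 mcg/mL·hr
Trapezoidal AUC_0→8.25 (intramuscular injection):
  [0→2]: (0.00+31.43)/2 × 2 = 31.43
  [2→2.5]: (31.43+32.35)/2 × 0.5 = 15.945
  [2.5→4]: (32.35+29.39)/2 × 1.5 = 46.305
  [4→4.25]: (29.39+28.48)/2 × 0.25 = 7.23375
  [4.25→8.25]: (28.48+13.81)/2 × 4 = 84.58
  Sum = 185.49375 mcg/mL·hr
intramuscular injection tail: 13.81/0.225 = 61.378; AUC_ev,0→∞ = 185.49375 + 61.378 = 246.87175 mcg/mL·hr
F = (AUC_ev/D_ev)/(AUC_iv/D_iv) = (246.87175/100)/(250.648/100) = 2.4687175/2.50648 = 0.9849

F = 0.985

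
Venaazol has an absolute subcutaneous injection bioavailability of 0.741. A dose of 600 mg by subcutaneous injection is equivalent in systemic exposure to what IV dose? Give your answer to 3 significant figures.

D_iv = 445 mg

Systemic exposure from an extravascular dose = F × D_ev, so the equivalent IV dose is F × D_ev.
D_iv = F × D_ev = 0.741 × 600 = 444.6 mg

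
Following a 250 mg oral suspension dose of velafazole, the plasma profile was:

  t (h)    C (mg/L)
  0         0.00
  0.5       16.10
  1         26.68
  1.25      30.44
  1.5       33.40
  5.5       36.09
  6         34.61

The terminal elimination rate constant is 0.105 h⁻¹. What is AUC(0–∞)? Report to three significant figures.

Trapezoidal AUC_0→6:
  [0→0.5]: (0.00+16.10)/2 × 0.5 = 4.025
  [0.5→1]: (16.10+26.68)/2 × 0.5 = 10.695
  [1→1.25]: (26.68+30.44)/2 × 0.25 = 7.14
  [1.25→1.5]: (30.44+33.40)/2 × 0.25 = 7.98
  [1.5→5.5]: (33.40+36.09)/2 × 4 = 138.98
  [5.5→6]: (36.09+34.61)/2 × 0.5 = 17.675
  Sum = 186.495 mg/L·h
Extrapolated tail: C_last / k_e = 34.61 / 0.105 = 329.619
AUC_0→∞ = 186.495 + 329.619 = 516.114 mg/L·h

AUC = 516 mg/L·h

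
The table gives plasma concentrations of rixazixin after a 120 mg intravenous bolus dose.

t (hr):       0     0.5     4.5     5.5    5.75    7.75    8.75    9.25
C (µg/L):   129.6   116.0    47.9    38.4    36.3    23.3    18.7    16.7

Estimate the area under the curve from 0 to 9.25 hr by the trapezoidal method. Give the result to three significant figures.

Trapezoidal AUC_0→9.25:
  [0→0.5]: (129.6+116.0)/2 × 0.5 = 61.4
  [0.5→4.5]: (116.0+47.9)/2 × 4 = 327.8
  [4.5→5.5]: (47.9+38.4)/2 × 1 = 43.15
  [5.5→5.75]: (38.4+36.3)/2 × 0.25 = 9.3375
  [5.75→7.75]: (36.3+23.3)/2 × 2 = 59.6
  [7.75→8.75]: (23.3+18.7)/2 × 1 = 21.0
  [8.75→9.25]: (18.7+16.7)/2 × 0.5 = 8.85
  Sum = 531.1375 µg/L·hr

AUC = 531 µg/L·hr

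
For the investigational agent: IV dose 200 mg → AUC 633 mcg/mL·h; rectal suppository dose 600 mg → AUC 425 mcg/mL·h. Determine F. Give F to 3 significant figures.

F = 0.224

F = (AUC_ev / D_ev) / (AUC_iv / D_iv)
  = (425/600) / (633/200)
  = 0.708333 / 3.165 = 0.2238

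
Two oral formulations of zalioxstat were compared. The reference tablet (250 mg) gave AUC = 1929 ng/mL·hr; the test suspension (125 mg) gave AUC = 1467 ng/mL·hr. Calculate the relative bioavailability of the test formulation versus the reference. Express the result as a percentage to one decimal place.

F_rel = 152.1%

F_rel = (AUC_test/D_test) / (AUC_ref/D_ref)
      = (1467/125) / (1929/250)
      = 11.736 / 7.716 = 1.5210 = 152.10%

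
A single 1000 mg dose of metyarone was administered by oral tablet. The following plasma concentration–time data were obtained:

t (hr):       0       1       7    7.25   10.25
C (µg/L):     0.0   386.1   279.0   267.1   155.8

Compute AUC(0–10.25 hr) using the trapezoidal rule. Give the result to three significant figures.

AUC = 2890 µg/L·hr

Trapezoidal AUC_0→10.25:
  [0→1]: (0.0+386.1)/2 × 1 = 193.05
  [1→7]: (386.1+279.0)/2 × 6 = 1995.3
  [7→7.25]: (279.0+267.1)/2 × 0.25 = 68.2625
  [7.25→10.25]: (267.1+155.8)/2 × 3 = 634.35
  Sum = 2890.9625 µg/L·hr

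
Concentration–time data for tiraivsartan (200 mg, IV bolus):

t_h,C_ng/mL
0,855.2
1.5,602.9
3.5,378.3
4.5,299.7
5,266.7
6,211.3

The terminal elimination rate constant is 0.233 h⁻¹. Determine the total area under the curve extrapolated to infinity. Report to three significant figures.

AUC = 3700 ng/mL·h

Trapezoidal AUC_0→6:
  [0→1.5]: (855.2+602.9)/2 × 1.5 = 1093.575
  [1.5→3.5]: (602.9+378.3)/2 × 2 = 981.2
  [3.5→4.5]: (378.3+299.7)/2 × 1 = 339.0
  [4.5→5]: (299.7+266.7)/2 × 0.5 = 141.6
  [5→6]: (266.7+211.3)/2 × 1 = 239.0
  Sum = 2794.375 ng/mL·h
Extrapolated tail: C_last / k_e = 211.3 / 0.233 = 906.867
AUC_0→∞ = 2794.375 + 906.867 = 3701.242 ng/mL·h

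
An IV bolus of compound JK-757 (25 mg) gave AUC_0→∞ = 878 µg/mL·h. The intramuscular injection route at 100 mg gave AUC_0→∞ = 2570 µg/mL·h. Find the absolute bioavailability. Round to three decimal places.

F = 0.732

F = (AUC_ev / D_ev) / (AUC_iv / D_iv)
  = (2570/100) / (878/25)
  = 25.7 / 35.12 = 0.7318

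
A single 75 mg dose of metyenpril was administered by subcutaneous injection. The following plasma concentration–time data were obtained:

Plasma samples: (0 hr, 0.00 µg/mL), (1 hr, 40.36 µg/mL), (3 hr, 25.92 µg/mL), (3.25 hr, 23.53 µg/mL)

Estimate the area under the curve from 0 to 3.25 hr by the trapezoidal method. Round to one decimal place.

Trapezoidal AUC_0→3.25:
  [0→1]: (0.00+40.36)/2 × 1 = 20.18
  [1→3]: (40.36+25.92)/2 × 2 = 66.28
  [3→3.25]: (25.92+23.53)/2 × 0.25 = 6.18125
  Sum = 92.64125 µg/mL·hr

AUC = 92.6 µg/mL·hr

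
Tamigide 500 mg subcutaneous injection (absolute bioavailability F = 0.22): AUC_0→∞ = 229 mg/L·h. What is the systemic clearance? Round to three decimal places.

CL = F × Dose / AUC_0→∞
   = 0.22 × 500 / 229 = 0.480349 L/h

CL = 0.480 L/h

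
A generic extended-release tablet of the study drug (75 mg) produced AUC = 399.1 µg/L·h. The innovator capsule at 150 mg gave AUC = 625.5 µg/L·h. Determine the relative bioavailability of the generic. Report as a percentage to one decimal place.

F_rel = (AUC_test/D_test) / (AUC_ref/D_ref)
      = (399.1/75) / (625.5/150)
      = 5.32133 / 4.17 = 1.2761 = 127.61%

F_rel = 127.6%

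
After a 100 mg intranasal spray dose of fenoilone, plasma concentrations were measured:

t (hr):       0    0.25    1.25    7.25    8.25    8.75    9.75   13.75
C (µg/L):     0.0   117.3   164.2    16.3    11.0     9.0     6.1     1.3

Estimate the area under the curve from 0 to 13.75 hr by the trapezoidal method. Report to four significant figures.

Trapezoidal AUC_0→13.75:
  [0→0.25]: (0.0+117.3)/2 × 0.25 = 14.6625
  [0.25→1.25]: (117.3+164.2)/2 × 1 = 140.75
  [1.25→7.25]: (164.2+16.3)/2 × 6 = 541.5
  [7.25→8.25]: (16.3+11.0)/2 × 1 = 13.65
  [8.25→8.75]: (11.0+9.0)/2 × 0.5 = 5.0
  [8.75→9.75]: (9.0+6.1)/2 × 1 = 7.55
  [9.75→13.75]: (6.1+1.3)/2 × 4 = 14.8
  Sum = 737.9125 µg/L·hr

AUC = 737.9 µg/L·hr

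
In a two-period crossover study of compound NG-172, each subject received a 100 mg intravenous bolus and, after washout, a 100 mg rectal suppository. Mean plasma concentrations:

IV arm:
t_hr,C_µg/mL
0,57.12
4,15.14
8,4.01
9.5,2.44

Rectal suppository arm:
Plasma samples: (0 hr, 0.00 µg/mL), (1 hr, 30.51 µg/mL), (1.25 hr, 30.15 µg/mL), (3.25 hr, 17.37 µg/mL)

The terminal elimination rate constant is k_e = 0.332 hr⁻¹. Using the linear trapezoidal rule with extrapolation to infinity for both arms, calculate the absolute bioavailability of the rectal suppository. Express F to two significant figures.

Trapezoidal AUC_0→9.5 (IV):
  [0→4]: (57.12+15.14)/2 × 4 = 144.52
  [4→8]: (15.14+4.01)/2 × 4 = 38.3
  [8→9.5]: (4.01+2.44)/2 × 1.5 = 4.8375
  Sum = 187.6575 µg/mL·hr
IV tail: 2.44/0.332 = 7.349; AUC_iv,0→∞ = 187.6575 + 7.349 = 195.0065 µg/mL·hr
Trapezoidal AUC_0→3.25 (rectal suppository):
  [0→1]: (0.00+30.51)/2 × 1 = 15.255
  [1→1.25]: (30.51+30.15)/2 × 0.25 = 7.5825
  [1.25→3.25]: (30.15+17.37)/2 × 2 = 47.52
  Sum = 70.3575 µg/mL·hr
rectal suppository tail: 17.37/0.332 = 52.319; AUC_ev,0→∞ = 70.3575 + 52.319 = 122.6765 µg/mL·hr
F = (AUC_ev/D_ev)/(AUC_iv/D_iv) = (122.6765/100)/(195.0065/100) = 1.226765/1.950065 = 0.6291

F = 0.63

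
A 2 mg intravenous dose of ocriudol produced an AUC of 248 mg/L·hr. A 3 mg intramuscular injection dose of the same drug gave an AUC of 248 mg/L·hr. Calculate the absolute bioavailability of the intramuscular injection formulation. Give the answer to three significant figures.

F = (AUC_ev / D_ev) / (AUC_iv / D_iv)
  = (248/3) / (248/2)
  = 82.6667 / 124 = 0.6667

F = 0.667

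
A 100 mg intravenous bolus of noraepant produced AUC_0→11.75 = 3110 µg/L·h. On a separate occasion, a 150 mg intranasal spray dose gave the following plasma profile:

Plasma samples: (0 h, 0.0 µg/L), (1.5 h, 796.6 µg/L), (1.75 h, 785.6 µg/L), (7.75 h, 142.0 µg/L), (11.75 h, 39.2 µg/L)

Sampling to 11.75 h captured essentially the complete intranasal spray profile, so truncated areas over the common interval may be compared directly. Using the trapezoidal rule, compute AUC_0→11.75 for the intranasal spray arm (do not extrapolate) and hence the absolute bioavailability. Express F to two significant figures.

F = 0.84

Trapezoidal AUC_0→11.75 (intranasal spray):
  [0→1.5]: (0.0+796.6)/2 × 1.5 = 597.45
  [1.5→1.75]: (796.6+785.6)/2 × 0.25 = 197.775
  [1.75→7.75]: (785.6+142.0)/2 × 6 = 2782.8
  [7.75→11.75]: (142.0+39.2)/2 × 4 = 362.4
  Sum = 3940.425 µg/L·h
F = (AUC_ev/D_ev)/(AUC_iv/D_iv) = (3940.425/150)/(3110/100) = 26.2695/31.1 = 0.8447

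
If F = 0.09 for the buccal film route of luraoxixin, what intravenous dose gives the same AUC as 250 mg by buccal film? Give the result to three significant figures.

D_iv = 22.5 mg

Systemic exposure from an extravascular dose = F × D_ev, so the equivalent IV dose is F × D_ev.
D_iv = F × D_ev = 0.09 × 250 = 22.5 mg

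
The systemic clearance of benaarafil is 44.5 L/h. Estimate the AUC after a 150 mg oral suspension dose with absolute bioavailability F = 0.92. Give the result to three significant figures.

AUC_0→∞ = F × Dose / CL
        = 0.92 × 150 / 44.5 = 3.10112 mg/L·h

AUC = 3.10 mg/L·h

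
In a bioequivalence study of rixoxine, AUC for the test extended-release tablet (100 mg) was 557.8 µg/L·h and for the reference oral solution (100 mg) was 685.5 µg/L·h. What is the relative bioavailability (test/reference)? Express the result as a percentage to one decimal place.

F_rel = (AUC_test/D_test) / (AUC_ref/D_ref)
      = (557.8/100) / (685.5/100)
      = 5.578 / 6.855 = 0.8137 = 81.37%

F_rel = 81.4%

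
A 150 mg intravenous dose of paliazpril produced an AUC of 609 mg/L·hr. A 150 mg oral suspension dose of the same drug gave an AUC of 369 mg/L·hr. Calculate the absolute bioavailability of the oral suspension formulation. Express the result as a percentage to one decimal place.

F = 60.6%

F = (AUC_ev / D_ev) / (AUC_iv / D_iv)
  = (369/150) / (609/150)
  = 2.46 / 4.06 = 0.6059
  = 60.59%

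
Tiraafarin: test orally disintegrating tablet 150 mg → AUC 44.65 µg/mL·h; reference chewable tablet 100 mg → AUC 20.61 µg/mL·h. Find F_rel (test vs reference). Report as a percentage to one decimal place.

F_rel = 144.4%

F_rel = (AUC_test/D_test) / (AUC_ref/D_ref)
      = (44.65/150) / (20.61/100)
      = 0.297667 / 0.2061 = 1.4443 = 144.43%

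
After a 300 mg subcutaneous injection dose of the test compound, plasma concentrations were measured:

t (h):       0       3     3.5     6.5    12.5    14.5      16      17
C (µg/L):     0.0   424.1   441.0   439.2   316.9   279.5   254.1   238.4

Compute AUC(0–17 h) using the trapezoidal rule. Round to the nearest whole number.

AUC = 5684 µg/L·h

Trapezoidal AUC_0→17:
  [0→3]: (0.0+424.1)/2 × 3 = 636.15
  [3→3.5]: (424.1+441.0)/2 × 0.5 = 216.275
  [3.5→6.5]: (441.0+439.2)/2 × 3 = 1320.3
  [6.5→12.5]: (439.2+316.9)/2 × 6 = 2268.3
  [12.5→14.5]: (316.9+279.5)/2 × 2 = 596.4
  [14.5→16]: (279.5+254.1)/2 × 1.5 = 400.2
  [16→17]: (254.1+238.4)/2 × 1 = 246.25
  Sum = 5683.875 µg/L·h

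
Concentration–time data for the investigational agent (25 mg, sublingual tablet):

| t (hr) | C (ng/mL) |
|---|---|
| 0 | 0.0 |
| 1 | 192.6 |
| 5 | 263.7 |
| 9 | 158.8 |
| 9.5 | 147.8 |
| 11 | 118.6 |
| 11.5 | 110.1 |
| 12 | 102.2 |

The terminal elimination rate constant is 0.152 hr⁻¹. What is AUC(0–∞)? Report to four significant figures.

AUC = 2913 ng/mL·hr

Trapezoidal AUC_0→12:
  [0→1]: (0.0+192.6)/2 × 1 = 96.3
  [1→5]: (192.6+263.7)/2 × 4 = 912.6
  [5→9]: (263.7+158.8)/2 × 4 = 845.0
  [9→9.5]: (158.8+147.8)/2 × 0.5 = 76.65
  [9.5→11]: (147.8+118.6)/2 × 1.5 = 199.8
  [11→11.5]: (118.6+110.1)/2 × 0.5 = 57.175
  [11.5→12]: (110.1+102.2)/2 × 0.5 = 53.075
  Sum = 2240.6 ng/mL·hr
Extrapolated tail: C_last / k_e = 102.2 / 0.152 = 672.368
AUC_0→∞ = 2240.6 + 672.368 = 2912.968 ng/mL·hr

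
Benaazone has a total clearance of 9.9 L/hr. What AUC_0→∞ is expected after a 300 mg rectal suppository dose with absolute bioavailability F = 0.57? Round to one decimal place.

AUC = 17.3 mg/L·hr

AUC_0→∞ = F × Dose / CL
        = 0.57 × 300 / 9.9 = 17.2727 mg/L·hr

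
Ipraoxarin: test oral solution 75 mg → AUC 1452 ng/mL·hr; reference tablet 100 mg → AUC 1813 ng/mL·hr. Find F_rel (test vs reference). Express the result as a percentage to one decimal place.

F_rel = (AUC_test/D_test) / (AUC_ref/D_ref)
      = (1452/75) / (1813/100)
      = 19.36 / 18.13 = 1.0678 = 106.78%

F_rel = 106.8%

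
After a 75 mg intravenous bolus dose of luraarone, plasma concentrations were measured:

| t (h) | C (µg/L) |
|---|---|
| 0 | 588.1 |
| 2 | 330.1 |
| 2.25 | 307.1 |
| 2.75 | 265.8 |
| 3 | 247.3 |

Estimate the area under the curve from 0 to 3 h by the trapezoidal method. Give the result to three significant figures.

AUC = 1210 µg/L·h

Trapezoidal AUC_0→3:
  [0→2]: (588.1+330.1)/2 × 2 = 918.2
  [2→2.25]: (330.1+307.1)/2 × 0.25 = 79.65
  [2.25→2.75]: (307.1+265.8)/2 × 0.5 = 143.225
  [2.75→3]: (265.8+247.3)/2 × 0.25 = 64.1375
  Sum = 1205.2125 µg/L·h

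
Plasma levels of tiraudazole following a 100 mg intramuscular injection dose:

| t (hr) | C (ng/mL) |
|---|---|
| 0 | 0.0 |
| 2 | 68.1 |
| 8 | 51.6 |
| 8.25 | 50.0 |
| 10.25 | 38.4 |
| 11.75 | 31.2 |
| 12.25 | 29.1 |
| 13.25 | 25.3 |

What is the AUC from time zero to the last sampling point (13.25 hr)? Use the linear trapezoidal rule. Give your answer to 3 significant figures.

Trapezoidal AUC_0→13.25:
  [0→2]: (0.0+68.1)/2 × 2 = 68.1
  [2→8]: (68.1+51.6)/2 × 6 = 359.1
  [8→8.25]: (51.6+50.0)/2 × 0.25 = 12.7
  [8.25→10.25]: (50.0+38.4)/2 × 2 = 88.4
  [10.25→11.75]: (38.4+31.2)/2 × 1.5 = 52.2
  [11.75→12.25]: (31.2+29.1)/2 × 0.5 = 15.075
  [12.25→13.25]: (29.1+25.3)/2 × 1 = 27.2
  Sum = 622.775 ng/mL·hr

AUC = 623 ng/mL·hr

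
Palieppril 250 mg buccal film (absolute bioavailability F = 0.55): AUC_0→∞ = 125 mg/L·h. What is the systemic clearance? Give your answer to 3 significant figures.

CL = F × Dose / AUC_0→∞
   = 0.55 × 250 / 125 = 1.1 L/h

CL = 1.10 L/h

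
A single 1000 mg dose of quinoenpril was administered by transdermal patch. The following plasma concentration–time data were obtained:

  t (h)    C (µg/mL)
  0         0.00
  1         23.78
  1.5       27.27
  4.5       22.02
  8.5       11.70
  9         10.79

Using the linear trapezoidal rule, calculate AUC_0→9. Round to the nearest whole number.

Trapezoidal AUC_0→9:
  [0→1]: (0.00+23.78)/2 × 1 = 11.89
  [1→1.5]: (23.78+27.27)/2 × 0.5 = 12.7625
  [1.5→4.5]: (27.27+22.02)/2 × 3 = 73.935
  [4.5→8.5]: (22.02+11.70)/2 × 4 = 67.44
  [8.5→9]: (11.70+10.79)/2 × 0.5 = 5.6225
  Sum = 171.65 µg/mL·h

AUC = 172 µg/mL·h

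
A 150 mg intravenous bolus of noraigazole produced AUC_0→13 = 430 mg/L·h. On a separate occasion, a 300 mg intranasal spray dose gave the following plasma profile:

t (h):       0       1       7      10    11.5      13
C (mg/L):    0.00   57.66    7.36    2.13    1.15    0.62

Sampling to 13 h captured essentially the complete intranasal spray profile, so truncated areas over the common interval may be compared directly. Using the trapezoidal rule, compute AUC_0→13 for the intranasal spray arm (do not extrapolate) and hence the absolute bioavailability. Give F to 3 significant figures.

Trapezoidal AUC_0→13 (intranasal spray):
  [0→1]: (0.00+57.66)/2 × 1 = 28.83
  [1→7]: (57.66+7.36)/2 × 6 = 195.06
  [7→10]: (7.36+2.13)/2 × 3 = 14.235
  [10→11.5]: (2.13+1.15)/2 × 1.5 = 2.46
  [11.5→13]: (1.15+0.62)/2 × 1.5 = 1.3275
  Sum = 241.9125 mg/L·h
F = (AUC_ev/D_ev)/(AUC_iv/D_iv) = (241.9125/300)/(430/150) = 0.806375/2.86667 = 0.2813

F = 0.281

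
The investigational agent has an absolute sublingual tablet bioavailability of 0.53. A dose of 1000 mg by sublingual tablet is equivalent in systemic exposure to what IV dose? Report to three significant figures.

Systemic exposure from an extravascular dose = F × D_ev, so the equivalent IV dose is F × D_ev.
D_iv = F × D_ev = 0.53 × 1000 = 530 mg

D_iv = 530 mg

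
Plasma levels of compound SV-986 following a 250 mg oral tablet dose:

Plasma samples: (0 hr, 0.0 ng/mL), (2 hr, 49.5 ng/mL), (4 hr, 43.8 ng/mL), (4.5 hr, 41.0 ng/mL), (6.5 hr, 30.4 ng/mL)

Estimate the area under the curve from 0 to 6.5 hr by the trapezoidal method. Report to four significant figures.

Trapezoidal AUC_0→6.5:
  [0→2]: (0.0+49.5)/2 × 2 = 49.5
  [2→4]: (49.5+43.8)/2 × 2 = 93.3
  [4→4.5]: (43.8+41.0)/2 × 0.5 = 21.2
  [4.5→6.5]: (41.0+30.4)/2 × 2 = 71.4
  Sum = 235.4 ng/mL·hr

AUC = 235.4 ng/mL·hr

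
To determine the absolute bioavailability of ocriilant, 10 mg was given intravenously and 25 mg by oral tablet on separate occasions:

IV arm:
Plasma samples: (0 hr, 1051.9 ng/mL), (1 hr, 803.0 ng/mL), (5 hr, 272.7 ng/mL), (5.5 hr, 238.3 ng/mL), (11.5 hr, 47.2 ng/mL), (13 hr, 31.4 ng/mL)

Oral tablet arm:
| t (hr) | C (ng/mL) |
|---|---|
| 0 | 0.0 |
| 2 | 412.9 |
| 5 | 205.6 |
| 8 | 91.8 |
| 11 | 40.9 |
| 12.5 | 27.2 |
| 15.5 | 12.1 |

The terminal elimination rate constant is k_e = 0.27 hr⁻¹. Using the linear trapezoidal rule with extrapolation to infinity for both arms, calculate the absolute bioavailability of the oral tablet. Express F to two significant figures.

F = 0.20

Trapezoidal AUC_0→13 (IV):
  [0→1]: (1051.9+803.0)/2 × 1 = 927.45
  [1→5]: (803.0+272.7)/2 × 4 = 2151.4
  [5→5.5]: (272.7+238.3)/2 × 0.5 = 127.75
  [5.5→11.5]: (238.3+47.2)/2 × 6 = 856.5
  [11.5→13]: (47.2+31.4)/2 × 1.5 = 58.95
  Sum = 4122.05 ng/mL·hr
IV tail: 31.4/0.27 = 116.296; AUC_iv,0→∞ = 4122.05 + 116.296 = 4238.346 ng/mL·hr
Trapezoidal AUC_0→15.5 (oral tablet):
  [0→2]: (0.0+412.9)/2 × 2 = 412.9
  [2→5]: (412.9+205.6)/2 × 3 = 927.75
  [5→8]: (205.6+91.8)/2 × 3 = 446.1
  [8→11]: (91.8+40.9)/2 × 3 = 199.05
  [11→12.5]: (40.9+27.2)/2 × 1.5 = 51.075
  [12.5→15.5]: (27.2+12.1)/2 × 3 = 58.95
  Sum = 2095.825 ng/mL·hr
oral tablet tail: 12.1/0.27 = 44.815; AUC_ev,0→∞ = 2095.825 + 44.815 = 2140.64 ng/mL·hr
F = (AUC_ev/D_ev)/(AUC_iv/D_iv) = (2140.64/25)/(4238.346/10) = 85.6256/423.8346 = 0.2020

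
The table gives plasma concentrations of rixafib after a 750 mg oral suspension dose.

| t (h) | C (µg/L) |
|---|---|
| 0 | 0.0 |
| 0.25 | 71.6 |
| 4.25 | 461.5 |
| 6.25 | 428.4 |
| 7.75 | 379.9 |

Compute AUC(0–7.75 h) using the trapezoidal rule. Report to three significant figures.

AUC = 2570 µg/L·h

Trapezoidal AUC_0→7.75:
  [0→0.25]: (0.0+71.6)/2 × 0.25 = 8.95
  [0.25→4.25]: (71.6+461.5)/2 × 4 = 1066.2
  [4.25→6.25]: (461.5+428.4)/2 × 2 = 889.9
  [6.25→7.75]: (428.4+379.9)/2 × 1.5 = 606.225
  Sum = 2571.275 µg/L·h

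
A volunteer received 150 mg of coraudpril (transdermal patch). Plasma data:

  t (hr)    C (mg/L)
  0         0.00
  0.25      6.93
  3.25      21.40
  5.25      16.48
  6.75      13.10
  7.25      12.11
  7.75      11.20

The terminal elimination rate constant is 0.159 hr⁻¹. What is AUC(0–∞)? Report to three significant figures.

Trapezoidal AUC_0→7.75:
  [0→0.25]: (0.00+6.93)/2 × 0.25 = 0.86625
  [0.25→3.25]: (6.93+21.40)/2 × 3 = 42.495
  [3.25→5.25]: (21.40+16.48)/2 × 2 = 37.88
  [5.25→6.75]: (16.48+13.10)/2 × 1.5 = 22.185
  [6.75→7.25]: (13.10+12.11)/2 × 0.5 = 6.3025
  [7.25→7.75]: (12.11+11.20)/2 × 0.5 = 5.8275
  Sum = 115.55625 mg/L·hr
Extrapolated tail: C_last / k_e = 11.20 / 0.159 = 70.440
AUC_0→∞ = 115.55625 + 70.440 = 185.99625 mg/L·hr

AUC = 186 mg/L·hr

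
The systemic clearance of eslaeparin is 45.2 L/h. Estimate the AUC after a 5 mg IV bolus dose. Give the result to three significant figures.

AUC = 0.111 mg/L·h

AUC_0→∞ = Dose_iv / CL
        = 5 / 45.2 = 0.110619 mg/L·h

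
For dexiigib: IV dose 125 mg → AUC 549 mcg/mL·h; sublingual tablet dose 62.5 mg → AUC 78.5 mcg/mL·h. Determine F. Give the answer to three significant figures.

F = (AUC_ev / D_ev) / (AUC_iv / D_iv)
  = (78.5/62.5) / (549/125)
  = 1.256 / 4.392 = 0.2860

F = 0.286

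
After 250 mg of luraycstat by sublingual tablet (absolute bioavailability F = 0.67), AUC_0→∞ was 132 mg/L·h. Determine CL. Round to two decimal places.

CL = 1.27 L/h

CL = F × Dose / AUC_0→∞
   = 0.67 × 250 / 132 = 1.26894 L/h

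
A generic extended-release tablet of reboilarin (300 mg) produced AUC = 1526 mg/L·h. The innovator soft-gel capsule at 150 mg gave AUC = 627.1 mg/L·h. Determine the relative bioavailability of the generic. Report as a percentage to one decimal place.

F_rel = 121.7%

F_rel = (AUC_test/D_test) / (AUC_ref/D_ref)
      = (1526/300) / (627.1/150)
      = 5.08667 / 4.18067 = 1.2167 = 121.67%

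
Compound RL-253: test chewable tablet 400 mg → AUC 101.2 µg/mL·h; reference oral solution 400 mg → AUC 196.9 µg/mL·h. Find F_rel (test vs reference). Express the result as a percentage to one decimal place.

F_rel = (AUC_test/D_test) / (AUC_ref/D_ref)
      = (101.2/400) / (196.9/400)
      = 0.253 / 0.49225 = 0.5140 = 51.40%

F_rel = 51.4%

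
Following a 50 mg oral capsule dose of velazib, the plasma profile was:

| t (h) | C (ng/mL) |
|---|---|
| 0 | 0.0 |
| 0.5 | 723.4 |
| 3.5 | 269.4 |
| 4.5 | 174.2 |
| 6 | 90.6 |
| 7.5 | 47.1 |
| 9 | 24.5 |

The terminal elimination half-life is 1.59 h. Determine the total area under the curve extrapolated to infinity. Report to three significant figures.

AUC = 2300 ng/mL·h

Trapezoidal AUC_0→9:
  [0→0.5]: (0.0+723.4)/2 × 0.5 = 180.85
  [0.5→3.5]: (723.4+269.4)/2 × 3 = 1489.2
  [3.5→4.5]: (269.4+174.2)/2 × 1 = 221.8
  [4.5→6]: (174.2+90.6)/2 × 1.5 = 198.6
  [6→7.5]: (90.6+47.1)/2 × 1.5 = 103.275
  [7.5→9]: (47.1+24.5)/2 × 1.5 = 53.7
  Sum = 2247.425 ng/mL·h
k_e = ln2 / t½ = 0.693147 / 1.59 = 0.4359 h^-1
Extrapolated tail: C_last / k_e = 24.5 / 0.4359 = 56.206
AUC_0→∞ = 2247.425 + 56.206 = 2303.631 ng/mL·h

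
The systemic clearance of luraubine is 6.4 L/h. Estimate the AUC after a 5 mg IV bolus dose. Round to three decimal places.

AUC = 0.781 mg/L·h

AUC_0→∞ = Dose_iv / CL
        = 5 / 6.4 = 0.78125 mg/L·h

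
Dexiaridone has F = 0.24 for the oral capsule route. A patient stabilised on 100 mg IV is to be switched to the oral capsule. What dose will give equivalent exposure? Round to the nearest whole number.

For equal systemic exposure: F × D_ev = D_iv
D_ev = D_iv / F = 100 / 0.24 = 416.667 mg

D_oral = 417 mg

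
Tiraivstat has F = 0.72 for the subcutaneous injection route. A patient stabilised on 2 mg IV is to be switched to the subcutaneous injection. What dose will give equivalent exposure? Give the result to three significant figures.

D_subcutaneous = 2.78 mg

For equal systemic exposure: F × D_ev = D_iv
D_ev = D_iv / F = 2 / 0.72 = 2.77778 mg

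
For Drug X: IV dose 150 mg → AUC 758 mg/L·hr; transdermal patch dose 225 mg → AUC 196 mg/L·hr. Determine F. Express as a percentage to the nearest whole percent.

F = (AUC_ev / D_ev) / (AUC_iv / D_iv)
  = (196/225) / (758/150)
  = 0.871111 / 5.05333 = 0.1724
  = 17.24%

F = 17%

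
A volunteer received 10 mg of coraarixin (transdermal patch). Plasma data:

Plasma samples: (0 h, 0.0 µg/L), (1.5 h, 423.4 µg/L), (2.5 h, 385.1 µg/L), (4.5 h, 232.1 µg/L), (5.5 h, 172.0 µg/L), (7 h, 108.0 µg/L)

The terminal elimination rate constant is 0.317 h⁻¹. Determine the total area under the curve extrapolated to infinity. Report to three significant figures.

Trapezoidal AUC_0→7:
  [0→1.5]: (0.0+423.4)/2 × 1.5 = 317.55
  [1.5→2.5]: (423.4+385.1)/2 × 1 = 404.25
  [2.5→4.5]: (385.1+232.1)/2 × 2 = 617.2
  [4.5→5.5]: (232.1+172.0)/2 × 1 = 202.05
  [5.5→7]: (172.0+108.0)/2 × 1.5 = 210.0
  Sum = 1751.05 µg/L·h
Extrapolated tail: C_last / k_e = 108.0 / 0.317 = 340.694
AUC_0→∞ = 1751.05 + 340.694 = 2091.744 µg/L·h

AUC = 2090 µg/L·h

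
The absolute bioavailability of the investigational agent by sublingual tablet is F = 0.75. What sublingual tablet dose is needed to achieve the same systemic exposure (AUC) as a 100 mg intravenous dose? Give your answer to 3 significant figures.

D_sublingual = 133 mg

For equal systemic exposure: F × D_ev = D_iv
D_ev = D_iv / F = 100 / 0.75 = 133.333 mg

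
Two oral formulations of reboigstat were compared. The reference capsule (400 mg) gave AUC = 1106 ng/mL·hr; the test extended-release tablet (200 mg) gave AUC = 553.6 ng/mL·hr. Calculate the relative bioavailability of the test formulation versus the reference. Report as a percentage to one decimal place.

F_rel = 100.1%

F_rel = (AUC_test/D_test) / (AUC_ref/D_ref)
      = (553.6/200) / (1106/400)
      = 2.768 / 2.765 = 1.0011 = 100.11%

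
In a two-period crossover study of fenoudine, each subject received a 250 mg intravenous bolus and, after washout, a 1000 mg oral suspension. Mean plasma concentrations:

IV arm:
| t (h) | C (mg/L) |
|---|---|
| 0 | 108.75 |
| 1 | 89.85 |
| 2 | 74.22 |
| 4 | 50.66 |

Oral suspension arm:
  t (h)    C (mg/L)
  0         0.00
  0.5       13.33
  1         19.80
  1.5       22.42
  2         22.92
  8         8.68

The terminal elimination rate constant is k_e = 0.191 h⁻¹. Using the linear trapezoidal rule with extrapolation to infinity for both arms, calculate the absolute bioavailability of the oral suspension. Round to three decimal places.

Trapezoidal AUC_0→4 (IV):
  [0→1]: (108.75+89.85)/2 × 1 = 99.3
  [1→2]: (89.85+74.22)/2 × 1 = 82.035
  [2→4]: (74.22+50.66)/2 × 2 = 124.88
  Sum = 306.215 mg/L·h
IV tail: 50.66/0.191 = 265.236; AUC_iv,0→∞ = 306.215 + 265.236 = 571.451 mg/L·h
Trapezoidal AUC_0→8 (oral suspension):
  [0→0.5]: (0.00+13.33)/2 × 0.5 = 3.3325
  [0.5→1]: (13.33+19.80)/2 × 0.5 = 8.2825
  [1→1.5]: (19.80+22.42)/2 × 0.5 = 10.555
  [1.5→2]: (22.42+22.92)/2 × 0.5 = 11.335
  [2→8]: (22.92+8.68)/2 × 6 = 94.8
  Sum = 128.305 mg/L·h
oral suspension tail: 8.68/0.191 = 45.445; AUC_ev,0→∞ = 128.305 + 45.445 = 173.75 mg/L·h
F = (AUC_ev/D_ev)/(AUC_iv/D_iv) = (173.75/1000)/(571.451/250) = 0.17375/2.285804 = 0.0760

F = 0.076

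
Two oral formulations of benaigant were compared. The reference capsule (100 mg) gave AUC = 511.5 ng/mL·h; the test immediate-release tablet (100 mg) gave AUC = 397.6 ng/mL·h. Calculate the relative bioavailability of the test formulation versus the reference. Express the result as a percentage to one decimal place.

F_rel = (AUC_test/D_test) / (AUC_ref/D_ref)
      = (397.6/100) / (511.5/100)
      = 3.976 / 5.115 = 0.7773 = 77.73%

F_rel = 77.7%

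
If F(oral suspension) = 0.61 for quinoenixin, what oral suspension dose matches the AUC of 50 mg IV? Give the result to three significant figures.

For equal systemic exposure: F × D_ev = D_iv
D_ev = D_iv / F = 50 / 0.61 = 81.9672 mg

D_oral = 82.0 mg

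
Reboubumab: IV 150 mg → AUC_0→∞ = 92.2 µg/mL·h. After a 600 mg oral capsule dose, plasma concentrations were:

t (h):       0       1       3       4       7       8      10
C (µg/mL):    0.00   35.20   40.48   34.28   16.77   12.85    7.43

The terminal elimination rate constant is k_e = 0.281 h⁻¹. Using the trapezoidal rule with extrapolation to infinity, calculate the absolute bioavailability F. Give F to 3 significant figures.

Trapezoidal AUC_0→10 (oral capsule):
  [0→1]: (0.00+35.20)/2 × 1 = 17.6
  [1→3]: (35.20+40.48)/2 × 2 = 75.68
  [3→4]: (40.48+34.28)/2 × 1 = 37.38
  [4→7]: (34.28+16.77)/2 × 3 = 76.575
  [7→8]: (16.77+12.85)/2 × 1 = 14.81
  [8→10]: (12.85+7.43)/2 × 2 = 20.28
  Sum = 242.325 µg/mL·h
Tail: C_last/k_e = 7.43/0.281 = 26.441
AUC_0→∞ (oral capsule) = 242.325 + 26.441 = 268.766 µg/mL·h
F = (AUC_ev/D_ev)/(AUC_iv/D_iv) = (268.766/600)/(92.2/150) = 0.447943/0.614667 = 0.7288

F = 0.729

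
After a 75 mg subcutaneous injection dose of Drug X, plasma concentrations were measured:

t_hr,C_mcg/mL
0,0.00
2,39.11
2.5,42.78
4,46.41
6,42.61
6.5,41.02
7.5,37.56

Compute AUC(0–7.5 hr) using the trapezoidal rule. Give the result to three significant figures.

Trapezoidal AUC_0→7.5:
  [0→2]: (0.00+39.11)/2 × 2 = 39.11
  [2→2.5]: (39.11+42.78)/2 × 0.5 = 20.4725
  [2.5→4]: (42.78+46.41)/2 × 1.5 = 66.8925
  [4→6]: (46.41+42.61)/2 × 2 = 89.02
  [6→6.5]: (42.61+41.02)/2 × 0.5 = 20.9075
  [6.5→7.5]: (41.02+37.56)/2 × 1 = 39.29
  Sum = 275.6925 mcg/mL·hr

AUC = 276 mcg/mL·hr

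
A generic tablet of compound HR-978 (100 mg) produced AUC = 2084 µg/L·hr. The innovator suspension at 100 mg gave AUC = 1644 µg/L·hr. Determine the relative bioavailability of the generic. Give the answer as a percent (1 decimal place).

F_rel = (AUC_test/D_test) / (AUC_ref/D_ref)
      = (2084/100) / (1644/100)
      = 20.84 / 16.44 = 1.2676 = 126.76%

F_rel = 126.8%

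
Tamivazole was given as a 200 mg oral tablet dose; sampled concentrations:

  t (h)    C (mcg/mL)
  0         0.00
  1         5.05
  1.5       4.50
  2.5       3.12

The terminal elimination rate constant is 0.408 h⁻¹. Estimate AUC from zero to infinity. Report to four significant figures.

AUC = 16.37 mcg/mL·h

Trapezoidal AUC_0→2.5:
  [0→1]: (0.00+5.05)/2 × 1 = 2.525
  [1→1.5]: (5.05+4.50)/2 × 0.5 = 2.3875
  [1.5→2.5]: (4.50+3.12)/2 × 1 = 3.81
  Sum = 8.7225 mcg/mL·h
Extrapolated tail: C_last / k_e = 3.12 / 0.408 = 7.647
AUC_0→∞ = 8.7225 + 7.647 = 16.3695 mcg/mL·h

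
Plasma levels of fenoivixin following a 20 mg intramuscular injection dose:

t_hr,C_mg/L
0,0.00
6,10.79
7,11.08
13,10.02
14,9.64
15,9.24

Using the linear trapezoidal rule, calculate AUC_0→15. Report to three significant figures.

Trapezoidal AUC_0→15:
  [0→6]: (0.00+10.79)/2 × 6 = 32.37
  [6→7]: (10.79+11.08)/2 × 1 = 10.935
  [7→13]: (11.08+10.02)/2 × 6 = 63.3
  [13→14]: (10.02+9.64)/2 × 1 = 9.83
  [14→15]: (9.64+9.24)/2 × 1 = 9.44
  Sum = 125.875 mg/L·hr

AUC = 126 mg/L·hr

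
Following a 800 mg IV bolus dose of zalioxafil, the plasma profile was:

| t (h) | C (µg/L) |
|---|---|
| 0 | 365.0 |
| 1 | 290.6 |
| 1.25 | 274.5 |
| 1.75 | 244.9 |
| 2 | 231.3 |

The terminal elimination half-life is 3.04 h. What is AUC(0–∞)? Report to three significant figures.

Trapezoidal AUC_0→2:
  [0→1]: (365.0+290.6)/2 × 1 = 327.8
  [1→1.25]: (290.6+274.5)/2 × 0.25 = 70.6375
  [1.25→1.75]: (274.5+244.9)/2 × 0.5 = 129.85
  [1.75→2]: (244.9+231.3)/2 × 0.25 = 59.525
  Sum = 587.8125 µg/L·h
k_e = ln2 / t½ = 0.693147 / 3.04 = 0.2280 h^-1
Extrapolated tail: C_last / k_e = 231.3 / 0.228 = 1014.474
AUC_0→∞ = 587.8125 + 1014.474 = 1602.2865 µg/L·h

AUC = 1600 µg/L·h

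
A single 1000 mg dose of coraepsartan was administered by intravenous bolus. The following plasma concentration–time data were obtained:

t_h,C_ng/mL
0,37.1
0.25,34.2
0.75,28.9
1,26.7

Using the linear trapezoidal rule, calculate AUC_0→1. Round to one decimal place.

Trapezoidal AUC_0→1:
  [0→0.25]: (37.1+34.2)/2 × 0.25 = 8.9125
  [0.25→0.75]: (34.2+28.9)/2 × 0.5 = 15.775
  [0.75→1]: (28.9+26.7)/2 × 0.25 = 6.95
  Sum = 31.6375 ng/mL·h

AUC = 31.6 ng/mL·h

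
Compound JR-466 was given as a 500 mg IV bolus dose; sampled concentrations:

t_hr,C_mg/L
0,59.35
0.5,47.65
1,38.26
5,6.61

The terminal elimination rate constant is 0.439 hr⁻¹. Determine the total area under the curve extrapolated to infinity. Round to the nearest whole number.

AUC = 153 mg/L·hr

Trapezoidal AUC_0→5:
  [0→0.5]: (59.35+47.65)/2 × 0.5 = 26.75
  [0.5→1]: (47.65+38.26)/2 × 0.5 = 21.4775
  [1→5]: (38.26+6.61)/2 × 4 = 89.74
  Sum = 137.9675 mg/L·hr
Extrapolated tail: C_last / k_e = 6.61 / 0.439 = 15.057
AUC_0→∞ = 137.9675 + 15.057 = 153.0245 mg/L·hr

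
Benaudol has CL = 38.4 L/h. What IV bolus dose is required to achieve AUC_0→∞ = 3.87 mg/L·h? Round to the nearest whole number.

Dose_iv = CL × AUC_0→∞
     = 38.4 × 3.87 = 148.608 mg

Dose = 149 mg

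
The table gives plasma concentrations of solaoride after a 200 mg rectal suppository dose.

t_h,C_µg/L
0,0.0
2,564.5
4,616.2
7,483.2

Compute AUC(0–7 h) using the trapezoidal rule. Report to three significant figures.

Trapezoidal AUC_0→7:
  [0→2]: (0.0+564.5)/2 × 2 = 564.5
  [2→4]: (564.5+616.2)/2 × 2 = 1180.7
  [4→7]: (616.2+483.2)/2 × 3 = 1649.1
  Sum = 3394.3 µg/L·h

AUC = 3390 µg/L·h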